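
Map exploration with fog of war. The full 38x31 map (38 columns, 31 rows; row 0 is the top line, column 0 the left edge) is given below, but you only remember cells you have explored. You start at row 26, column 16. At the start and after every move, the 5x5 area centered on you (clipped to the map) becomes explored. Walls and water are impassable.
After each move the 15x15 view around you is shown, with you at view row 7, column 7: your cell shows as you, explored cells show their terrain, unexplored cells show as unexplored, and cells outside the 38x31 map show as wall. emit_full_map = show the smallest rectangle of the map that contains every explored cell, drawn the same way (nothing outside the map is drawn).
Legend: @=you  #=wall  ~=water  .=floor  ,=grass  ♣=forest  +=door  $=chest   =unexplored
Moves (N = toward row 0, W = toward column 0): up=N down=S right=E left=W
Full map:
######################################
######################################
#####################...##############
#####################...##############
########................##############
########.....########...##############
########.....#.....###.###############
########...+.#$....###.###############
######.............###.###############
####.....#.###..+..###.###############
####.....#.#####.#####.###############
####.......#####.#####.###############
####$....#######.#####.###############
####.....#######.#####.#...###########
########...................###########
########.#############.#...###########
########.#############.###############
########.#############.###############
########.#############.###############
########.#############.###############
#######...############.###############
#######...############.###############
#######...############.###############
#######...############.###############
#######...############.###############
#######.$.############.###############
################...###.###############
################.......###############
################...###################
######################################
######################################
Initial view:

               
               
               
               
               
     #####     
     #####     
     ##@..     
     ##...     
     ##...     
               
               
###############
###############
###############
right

               
               
               
               
               
    ######     
    ######     
    ##.@.#     
    ##....     
    ##...#     
               
               
###############
###############
###############

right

               
               
               
               
               
   #######     
   #######     
   ##..@##     
   ##.....     
   ##...##     
               
               
###############
###############
###############

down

               
               
               
               
   #######     
   #######     
   ##...##     
   ##..@..     
   ##...##     
     #####     
               
###############
###############
###############
###############

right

               
               
               
               
  #######      
  ########     
  ##...###     
  ##...@..     
  ##...###     
    ######     
               
###############
###############
###############
###############

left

               
               
               
               
   #######     
   ########    
   ##...###    
   ##..@...    
   ##...###    
     ######    
               
###############
###############
###############
###############

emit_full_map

####### 
########
##...###
##..@...
##...###
  ######

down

               
               
               
   #######     
   ########    
   ##...###    
   ##......    
   ##..@###    
     ######    
     #####     
###############
###############
###############
###############
###############

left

               
               
               
    #######    
    ########   
    ##...###   
    ##......   
    ##.@.###   
     #######   
     ######    
###############
###############
###############
###############
###############

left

               
               
               
     #######   
     ########  
     ##...###  
     ##......  
     ##@..###  
     ########  
     #######   
###############
###############
###############
###############
###############

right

               
               
               
    #######    
    ########   
    ##...###   
    ##......   
    ##.@.###   
    ########   
    #######    
###############
###############
###############
###############
###############

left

               
               
               
     #######   
     ########  
     ##...###  
     ##......  
     ##@..###  
     ########  
     #######   
###############
###############
###############
###############
###############

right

               
               
               
    #######    
    ########   
    ##...###   
    ##......   
    ##.@.###   
    ########   
    #######    
###############
###############
###############
###############
###############

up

               
               
               
               
    #######    
    ########   
    ##...###   
    ##.@....   
    ##...###   
    ########   
    #######    
###############
###############
###############
###############


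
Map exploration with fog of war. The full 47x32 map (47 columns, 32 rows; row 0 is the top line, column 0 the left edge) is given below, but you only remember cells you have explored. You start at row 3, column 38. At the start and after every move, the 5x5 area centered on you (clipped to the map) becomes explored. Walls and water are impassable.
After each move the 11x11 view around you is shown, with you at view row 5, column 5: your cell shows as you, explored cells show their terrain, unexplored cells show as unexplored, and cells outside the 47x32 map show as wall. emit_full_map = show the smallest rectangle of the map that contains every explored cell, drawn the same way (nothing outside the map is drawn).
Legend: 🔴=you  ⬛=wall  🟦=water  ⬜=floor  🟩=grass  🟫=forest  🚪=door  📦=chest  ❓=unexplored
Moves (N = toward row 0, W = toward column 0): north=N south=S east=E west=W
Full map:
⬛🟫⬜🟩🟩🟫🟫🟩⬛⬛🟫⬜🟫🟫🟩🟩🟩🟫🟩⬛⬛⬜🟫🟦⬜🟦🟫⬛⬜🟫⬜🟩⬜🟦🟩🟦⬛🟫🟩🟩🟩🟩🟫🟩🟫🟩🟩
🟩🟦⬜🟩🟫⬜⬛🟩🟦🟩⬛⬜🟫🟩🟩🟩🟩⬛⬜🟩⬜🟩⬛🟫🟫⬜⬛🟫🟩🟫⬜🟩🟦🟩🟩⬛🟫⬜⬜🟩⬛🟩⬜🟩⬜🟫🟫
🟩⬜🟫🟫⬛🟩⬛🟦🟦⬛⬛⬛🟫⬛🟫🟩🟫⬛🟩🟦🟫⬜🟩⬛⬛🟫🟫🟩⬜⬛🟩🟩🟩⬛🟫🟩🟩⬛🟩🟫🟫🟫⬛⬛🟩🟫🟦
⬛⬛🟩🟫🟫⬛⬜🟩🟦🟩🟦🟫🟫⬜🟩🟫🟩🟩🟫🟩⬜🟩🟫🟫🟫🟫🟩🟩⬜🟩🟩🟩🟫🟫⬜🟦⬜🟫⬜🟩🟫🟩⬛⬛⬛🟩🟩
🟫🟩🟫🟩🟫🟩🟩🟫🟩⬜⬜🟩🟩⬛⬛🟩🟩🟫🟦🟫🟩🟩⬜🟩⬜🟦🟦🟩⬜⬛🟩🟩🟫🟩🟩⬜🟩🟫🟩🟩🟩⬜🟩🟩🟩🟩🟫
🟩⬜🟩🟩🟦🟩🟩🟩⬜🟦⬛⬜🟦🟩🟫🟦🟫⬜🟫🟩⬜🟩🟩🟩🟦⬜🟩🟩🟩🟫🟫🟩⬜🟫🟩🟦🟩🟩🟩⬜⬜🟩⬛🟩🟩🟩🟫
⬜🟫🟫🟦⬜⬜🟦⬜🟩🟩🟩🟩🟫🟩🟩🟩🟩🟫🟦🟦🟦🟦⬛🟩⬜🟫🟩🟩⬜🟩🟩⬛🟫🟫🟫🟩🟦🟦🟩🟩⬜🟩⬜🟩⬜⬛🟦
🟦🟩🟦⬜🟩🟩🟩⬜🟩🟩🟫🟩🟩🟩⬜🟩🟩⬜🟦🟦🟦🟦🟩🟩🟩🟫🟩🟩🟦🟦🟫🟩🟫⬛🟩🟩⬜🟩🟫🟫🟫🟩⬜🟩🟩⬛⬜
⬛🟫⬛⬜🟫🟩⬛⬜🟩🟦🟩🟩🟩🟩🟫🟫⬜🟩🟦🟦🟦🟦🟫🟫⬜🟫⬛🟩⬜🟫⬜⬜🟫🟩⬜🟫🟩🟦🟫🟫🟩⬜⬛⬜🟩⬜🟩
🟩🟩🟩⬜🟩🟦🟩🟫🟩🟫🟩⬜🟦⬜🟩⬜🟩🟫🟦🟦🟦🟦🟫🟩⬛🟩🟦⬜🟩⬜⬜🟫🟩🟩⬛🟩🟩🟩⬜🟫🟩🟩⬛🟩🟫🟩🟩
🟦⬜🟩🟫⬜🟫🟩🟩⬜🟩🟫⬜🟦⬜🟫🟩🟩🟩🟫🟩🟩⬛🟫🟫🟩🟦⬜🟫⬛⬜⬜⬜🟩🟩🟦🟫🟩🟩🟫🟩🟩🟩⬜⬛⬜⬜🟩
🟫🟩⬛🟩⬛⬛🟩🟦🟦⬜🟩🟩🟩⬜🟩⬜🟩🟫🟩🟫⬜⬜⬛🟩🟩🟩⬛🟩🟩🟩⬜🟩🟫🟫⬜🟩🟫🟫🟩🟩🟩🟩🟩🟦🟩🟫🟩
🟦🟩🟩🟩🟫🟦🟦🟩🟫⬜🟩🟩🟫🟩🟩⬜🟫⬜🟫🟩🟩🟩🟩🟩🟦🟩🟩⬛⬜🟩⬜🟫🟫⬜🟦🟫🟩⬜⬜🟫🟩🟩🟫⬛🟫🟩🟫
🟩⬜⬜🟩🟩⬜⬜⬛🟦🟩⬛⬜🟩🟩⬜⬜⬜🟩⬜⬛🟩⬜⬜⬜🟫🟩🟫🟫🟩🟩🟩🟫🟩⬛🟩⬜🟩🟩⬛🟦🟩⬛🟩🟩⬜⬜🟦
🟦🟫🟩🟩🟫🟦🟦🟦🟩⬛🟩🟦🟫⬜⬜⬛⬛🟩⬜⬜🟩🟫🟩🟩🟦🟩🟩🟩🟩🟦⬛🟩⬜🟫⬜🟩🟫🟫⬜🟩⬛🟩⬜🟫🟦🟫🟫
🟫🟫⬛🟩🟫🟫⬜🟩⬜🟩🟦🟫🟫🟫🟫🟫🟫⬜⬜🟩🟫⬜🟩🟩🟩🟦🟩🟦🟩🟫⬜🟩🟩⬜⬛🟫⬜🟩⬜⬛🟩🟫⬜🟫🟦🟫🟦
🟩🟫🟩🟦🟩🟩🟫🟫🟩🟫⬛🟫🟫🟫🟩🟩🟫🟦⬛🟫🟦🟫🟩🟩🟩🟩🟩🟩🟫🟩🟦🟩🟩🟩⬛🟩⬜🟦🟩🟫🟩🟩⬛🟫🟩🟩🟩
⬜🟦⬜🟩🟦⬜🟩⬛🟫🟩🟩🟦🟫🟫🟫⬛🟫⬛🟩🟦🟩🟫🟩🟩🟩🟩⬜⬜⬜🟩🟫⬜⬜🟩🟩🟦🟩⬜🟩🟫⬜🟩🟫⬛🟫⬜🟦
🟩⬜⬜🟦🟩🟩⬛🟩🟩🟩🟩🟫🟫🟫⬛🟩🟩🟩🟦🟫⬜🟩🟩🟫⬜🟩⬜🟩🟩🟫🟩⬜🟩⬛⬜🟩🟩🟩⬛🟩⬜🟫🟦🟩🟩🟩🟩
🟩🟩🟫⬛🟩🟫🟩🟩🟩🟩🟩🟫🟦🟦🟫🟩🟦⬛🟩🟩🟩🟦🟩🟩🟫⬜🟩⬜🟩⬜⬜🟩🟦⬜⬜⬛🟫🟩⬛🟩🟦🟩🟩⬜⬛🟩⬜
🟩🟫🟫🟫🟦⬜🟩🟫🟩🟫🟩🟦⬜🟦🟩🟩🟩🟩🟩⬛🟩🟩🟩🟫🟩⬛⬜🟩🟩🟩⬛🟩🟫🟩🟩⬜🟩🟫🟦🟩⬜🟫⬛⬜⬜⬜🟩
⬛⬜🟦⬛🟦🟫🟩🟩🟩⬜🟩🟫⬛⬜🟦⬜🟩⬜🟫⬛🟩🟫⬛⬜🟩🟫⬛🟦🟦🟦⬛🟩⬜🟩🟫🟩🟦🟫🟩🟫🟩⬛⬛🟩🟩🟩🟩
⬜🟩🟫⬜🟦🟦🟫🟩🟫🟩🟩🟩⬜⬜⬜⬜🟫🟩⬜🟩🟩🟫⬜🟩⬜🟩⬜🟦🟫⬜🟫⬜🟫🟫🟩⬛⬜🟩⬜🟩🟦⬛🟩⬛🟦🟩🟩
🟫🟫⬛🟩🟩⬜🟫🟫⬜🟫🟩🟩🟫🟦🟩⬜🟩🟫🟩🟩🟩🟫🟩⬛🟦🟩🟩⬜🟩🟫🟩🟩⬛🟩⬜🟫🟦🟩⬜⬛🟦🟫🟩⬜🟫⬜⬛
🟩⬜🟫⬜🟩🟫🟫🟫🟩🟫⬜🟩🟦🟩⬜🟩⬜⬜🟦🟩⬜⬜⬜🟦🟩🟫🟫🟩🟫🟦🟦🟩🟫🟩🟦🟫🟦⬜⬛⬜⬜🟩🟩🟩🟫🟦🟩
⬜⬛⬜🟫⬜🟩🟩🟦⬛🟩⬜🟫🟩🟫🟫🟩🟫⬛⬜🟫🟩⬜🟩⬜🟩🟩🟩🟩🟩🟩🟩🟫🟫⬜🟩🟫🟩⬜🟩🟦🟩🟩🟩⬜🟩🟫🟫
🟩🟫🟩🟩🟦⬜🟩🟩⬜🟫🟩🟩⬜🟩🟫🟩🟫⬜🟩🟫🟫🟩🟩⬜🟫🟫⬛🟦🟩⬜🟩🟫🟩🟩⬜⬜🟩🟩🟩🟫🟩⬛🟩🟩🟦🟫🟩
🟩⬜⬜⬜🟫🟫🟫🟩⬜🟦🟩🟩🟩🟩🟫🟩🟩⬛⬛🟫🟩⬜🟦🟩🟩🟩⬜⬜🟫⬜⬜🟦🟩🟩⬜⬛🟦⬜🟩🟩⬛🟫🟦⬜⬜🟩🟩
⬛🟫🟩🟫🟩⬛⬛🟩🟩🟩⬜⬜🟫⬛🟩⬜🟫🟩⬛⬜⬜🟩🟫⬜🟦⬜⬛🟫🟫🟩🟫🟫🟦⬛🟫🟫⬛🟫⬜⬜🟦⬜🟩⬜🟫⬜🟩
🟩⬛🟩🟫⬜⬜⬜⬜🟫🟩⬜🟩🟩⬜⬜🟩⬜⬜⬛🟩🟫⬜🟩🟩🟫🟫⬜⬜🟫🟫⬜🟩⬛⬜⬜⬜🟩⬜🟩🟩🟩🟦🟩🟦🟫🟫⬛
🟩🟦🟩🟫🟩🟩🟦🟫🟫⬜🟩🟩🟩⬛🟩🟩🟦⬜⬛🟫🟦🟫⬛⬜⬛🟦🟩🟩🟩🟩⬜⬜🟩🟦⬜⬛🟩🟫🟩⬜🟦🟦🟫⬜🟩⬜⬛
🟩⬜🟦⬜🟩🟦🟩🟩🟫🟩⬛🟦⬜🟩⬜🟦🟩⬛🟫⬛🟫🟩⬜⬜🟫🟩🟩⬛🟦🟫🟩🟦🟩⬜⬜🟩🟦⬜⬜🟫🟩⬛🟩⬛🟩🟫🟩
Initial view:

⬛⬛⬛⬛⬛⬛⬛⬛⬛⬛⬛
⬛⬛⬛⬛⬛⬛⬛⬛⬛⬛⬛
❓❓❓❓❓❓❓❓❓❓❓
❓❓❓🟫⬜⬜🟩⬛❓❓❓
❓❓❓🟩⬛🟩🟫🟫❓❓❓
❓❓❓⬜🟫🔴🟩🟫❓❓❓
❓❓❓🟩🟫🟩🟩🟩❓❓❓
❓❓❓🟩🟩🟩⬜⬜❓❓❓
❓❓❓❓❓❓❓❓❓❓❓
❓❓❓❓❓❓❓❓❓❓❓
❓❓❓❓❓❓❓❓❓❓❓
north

⬛⬛⬛⬛⬛⬛⬛⬛⬛⬛⬛
⬛⬛⬛⬛⬛⬛⬛⬛⬛⬛⬛
⬛⬛⬛⬛⬛⬛⬛⬛⬛⬛⬛
❓❓❓⬛🟫🟩🟩🟩❓❓❓
❓❓❓🟫⬜⬜🟩⬛❓❓❓
❓❓❓🟩⬛🔴🟫🟫❓❓❓
❓❓❓⬜🟫⬜🟩🟫❓❓❓
❓❓❓🟩🟫🟩🟩🟩❓❓❓
❓❓❓🟩🟩🟩⬜⬜❓❓❓
❓❓❓❓❓❓❓❓❓❓❓
❓❓❓❓❓❓❓❓❓❓❓

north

⬛⬛⬛⬛⬛⬛⬛⬛⬛⬛⬛
⬛⬛⬛⬛⬛⬛⬛⬛⬛⬛⬛
⬛⬛⬛⬛⬛⬛⬛⬛⬛⬛⬛
⬛⬛⬛⬛⬛⬛⬛⬛⬛⬛⬛
❓❓❓⬛🟫🟩🟩🟩❓❓❓
❓❓❓🟫⬜🔴🟩⬛❓❓❓
❓❓❓🟩⬛🟩🟫🟫❓❓❓
❓❓❓⬜🟫⬜🟩🟫❓❓❓
❓❓❓🟩🟫🟩🟩🟩❓❓❓
❓❓❓🟩🟩🟩⬜⬜❓❓❓
❓❓❓❓❓❓❓❓❓❓❓

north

⬛⬛⬛⬛⬛⬛⬛⬛⬛⬛⬛
⬛⬛⬛⬛⬛⬛⬛⬛⬛⬛⬛
⬛⬛⬛⬛⬛⬛⬛⬛⬛⬛⬛
⬛⬛⬛⬛⬛⬛⬛⬛⬛⬛⬛
⬛⬛⬛⬛⬛⬛⬛⬛⬛⬛⬛
❓❓❓⬛🟫🔴🟩🟩❓❓❓
❓❓❓🟫⬜⬜🟩⬛❓❓❓
❓❓❓🟩⬛🟩🟫🟫❓❓❓
❓❓❓⬜🟫⬜🟩🟫❓❓❓
❓❓❓🟩🟫🟩🟩🟩❓❓❓
❓❓❓🟩🟩🟩⬜⬜❓❓❓

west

⬛⬛⬛⬛⬛⬛⬛⬛⬛⬛⬛
⬛⬛⬛⬛⬛⬛⬛⬛⬛⬛⬛
⬛⬛⬛⬛⬛⬛⬛⬛⬛⬛⬛
⬛⬛⬛⬛⬛⬛⬛⬛⬛⬛⬛
⬛⬛⬛⬛⬛⬛⬛⬛⬛⬛⬛
❓❓❓🟦⬛🔴🟩🟩🟩❓❓
❓❓❓⬛🟫⬜⬜🟩⬛❓❓
❓❓❓🟩🟩⬛🟩🟫🟫❓❓
❓❓❓❓⬜🟫⬜🟩🟫❓❓
❓❓❓❓🟩🟫🟩🟩🟩❓❓
❓❓❓❓🟩🟩🟩⬜⬜❓❓

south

⬛⬛⬛⬛⬛⬛⬛⬛⬛⬛⬛
⬛⬛⬛⬛⬛⬛⬛⬛⬛⬛⬛
⬛⬛⬛⬛⬛⬛⬛⬛⬛⬛⬛
⬛⬛⬛⬛⬛⬛⬛⬛⬛⬛⬛
❓❓❓🟦⬛🟫🟩🟩🟩❓❓
❓❓❓⬛🟫🔴⬜🟩⬛❓❓
❓❓❓🟩🟩⬛🟩🟫🟫❓❓
❓❓❓🟦⬜🟫⬜🟩🟫❓❓
❓❓❓❓🟩🟫🟩🟩🟩❓❓
❓❓❓❓🟩🟩🟩⬜⬜❓❓
❓❓❓❓❓❓❓❓❓❓❓

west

⬛⬛⬛⬛⬛⬛⬛⬛⬛⬛⬛
⬛⬛⬛⬛⬛⬛⬛⬛⬛⬛⬛
⬛⬛⬛⬛⬛⬛⬛⬛⬛⬛⬛
⬛⬛⬛⬛⬛⬛⬛⬛⬛⬛⬛
❓❓❓🟩🟦⬛🟫🟩🟩🟩❓
❓❓❓🟩⬛🔴⬜⬜🟩⬛❓
❓❓❓🟫🟩🟩⬛🟩🟫🟫❓
❓❓❓⬜🟦⬜🟫⬜🟩🟫❓
❓❓❓❓❓🟩🟫🟩🟩🟩❓
❓❓❓❓❓🟩🟩🟩⬜⬜❓
❓❓❓❓❓❓❓❓❓❓❓

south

⬛⬛⬛⬛⬛⬛⬛⬛⬛⬛⬛
⬛⬛⬛⬛⬛⬛⬛⬛⬛⬛⬛
⬛⬛⬛⬛⬛⬛⬛⬛⬛⬛⬛
❓❓❓🟩🟦⬛🟫🟩🟩🟩❓
❓❓❓🟩⬛🟫⬜⬜🟩⬛❓
❓❓❓🟫🟩🔴⬛🟩🟫🟫❓
❓❓❓⬜🟦⬜🟫⬜🟩🟫❓
❓❓❓🟩⬜🟩🟫🟩🟩🟩❓
❓❓❓❓❓🟩🟩🟩⬜⬜❓
❓❓❓❓❓❓❓❓❓❓❓
❓❓❓❓❓❓❓❓❓❓❓

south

⬛⬛⬛⬛⬛⬛⬛⬛⬛⬛⬛
⬛⬛⬛⬛⬛⬛⬛⬛⬛⬛⬛
❓❓❓🟩🟦⬛🟫🟩🟩🟩❓
❓❓❓🟩⬛🟫⬜⬜🟩⬛❓
❓❓❓🟫🟩🟩⬛🟩🟫🟫❓
❓❓❓⬜🟦🔴🟫⬜🟩🟫❓
❓❓❓🟩⬜🟩🟫🟩🟩🟩❓
❓❓❓🟩🟦🟩🟩🟩⬜⬜❓
❓❓❓❓❓❓❓❓❓❓❓
❓❓❓❓❓❓❓❓❓❓❓
❓❓❓❓❓❓❓❓❓❓❓

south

⬛⬛⬛⬛⬛⬛⬛⬛⬛⬛⬛
❓❓❓🟩🟦⬛🟫🟩🟩🟩❓
❓❓❓🟩⬛🟫⬜⬜🟩⬛❓
❓❓❓🟫🟩🟩⬛🟩🟫🟫❓
❓❓❓⬜🟦⬜🟫⬜🟩🟫❓
❓❓❓🟩⬜🔴🟫🟩🟩🟩❓
❓❓❓🟩🟦🟩🟩🟩⬜⬜❓
❓❓❓🟫🟩🟦🟦🟩❓❓❓
❓❓❓❓❓❓❓❓❓❓❓
❓❓❓❓❓❓❓❓❓❓❓
❓❓❓❓❓❓❓❓❓❓❓

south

❓❓❓🟩🟦⬛🟫🟩🟩🟩❓
❓❓❓🟩⬛🟫⬜⬜🟩⬛❓
❓❓❓🟫🟩🟩⬛🟩🟫🟫❓
❓❓❓⬜🟦⬜🟫⬜🟩🟫❓
❓❓❓🟩⬜🟩🟫🟩🟩🟩❓
❓❓❓🟩🟦🔴🟩🟩⬜⬜❓
❓❓❓🟫🟩🟦🟦🟩❓❓❓
❓❓❓🟩🟩⬜🟩🟫❓❓❓
❓❓❓❓❓❓❓❓❓❓❓
❓❓❓❓❓❓❓❓❓❓❓
❓❓❓❓❓❓❓❓❓❓❓

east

❓❓🟩🟦⬛🟫🟩🟩🟩❓❓
❓❓🟩⬛🟫⬜⬜🟩⬛❓❓
❓❓🟫🟩🟩⬛🟩🟫🟫❓❓
❓❓⬜🟦⬜🟫⬜🟩🟫❓❓
❓❓🟩⬜🟩🟫🟩🟩🟩❓❓
❓❓🟩🟦🟩🔴🟩⬜⬜❓❓
❓❓🟫🟩🟦🟦🟩🟩❓❓❓
❓❓🟩🟩⬜🟩🟫🟫❓❓❓
❓❓❓❓❓❓❓❓❓❓❓
❓❓❓❓❓❓❓❓❓❓❓
❓❓❓❓❓❓❓❓❓❓❓

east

❓🟩🟦⬛🟫🟩🟩🟩❓❓❓
❓🟩⬛🟫⬜⬜🟩⬛❓❓❓
❓🟫🟩🟩⬛🟩🟫🟫❓❓❓
❓⬜🟦⬜🟫⬜🟩🟫❓❓❓
❓🟩⬜🟩🟫🟩🟩🟩❓❓❓
❓🟩🟦🟩🟩🔴⬜⬜❓❓❓
❓🟫🟩🟦🟦🟩🟩⬜❓❓❓
❓🟩🟩⬜🟩🟫🟫🟫❓❓❓
❓❓❓❓❓❓❓❓❓❓❓
❓❓❓❓❓❓❓❓❓❓❓
❓❓❓❓❓❓❓❓❓❓❓

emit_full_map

🟩🟦⬛🟫🟩🟩🟩
🟩⬛🟫⬜⬜🟩⬛
🟫🟩🟩⬛🟩🟫🟫
⬜🟦⬜🟫⬜🟩🟫
🟩⬜🟩🟫🟩🟩🟩
🟩🟦🟩🟩🔴⬜⬜
🟫🟩🟦🟦🟩🟩⬜
🟩🟩⬜🟩🟫🟫🟫

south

❓🟩⬛🟫⬜⬜🟩⬛❓❓❓
❓🟫🟩🟩⬛🟩🟫🟫❓❓❓
❓⬜🟦⬜🟫⬜🟩🟫❓❓❓
❓🟩⬜🟩🟫🟩🟩🟩❓❓❓
❓🟩🟦🟩🟩🟩⬜⬜❓❓❓
❓🟫🟩🟦🟦🔴🟩⬜❓❓❓
❓🟩🟩⬜🟩🟫🟫🟫❓❓❓
❓❓❓🟩🟦🟫🟫🟩❓❓❓
❓❓❓❓❓❓❓❓❓❓❓
❓❓❓❓❓❓❓❓❓❓❓
❓❓❓❓❓❓❓❓❓❓❓

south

❓🟫🟩🟩⬛🟩🟫🟫❓❓❓
❓⬜🟦⬜🟫⬜🟩🟫❓❓❓
❓🟩⬜🟩🟫🟩🟩🟩❓❓❓
❓🟩🟦🟩🟩🟩⬜⬜❓❓❓
❓🟫🟩🟦🟦🟩🟩⬜❓❓❓
❓🟩🟩⬜🟩🔴🟫🟫❓❓❓
❓❓❓🟩🟦🟫🟫🟩❓❓❓
❓❓❓🟩🟩⬜🟫🟩❓❓❓
❓❓❓❓❓❓❓❓❓❓❓
❓❓❓❓❓❓❓❓❓❓❓
❓❓❓❓❓❓❓❓❓❓❓

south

❓⬜🟦⬜🟫⬜🟩🟫❓❓❓
❓🟩⬜🟩🟫🟩🟩🟩❓❓❓
❓🟩🟦🟩🟩🟩⬜⬜❓❓❓
❓🟫🟩🟦🟦🟩🟩⬜❓❓❓
❓🟩🟩⬜🟩🟫🟫🟫❓❓❓
❓❓❓🟩🟦🔴🟫🟩❓❓❓
❓❓❓🟩🟩⬜🟫🟩❓❓❓
❓❓❓🟩🟩🟫🟩🟩❓❓❓
❓❓❓❓❓❓❓❓❓❓❓
❓❓❓❓❓❓❓❓❓❓❓
❓❓❓❓❓❓❓❓❓❓❓

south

❓🟩⬜🟩🟫🟩🟩🟩❓❓❓
❓🟩🟦🟩🟩🟩⬜⬜❓❓❓
❓🟫🟩🟦🟦🟩🟩⬜❓❓❓
❓🟩🟩⬜🟩🟫🟫🟫❓❓❓
❓❓❓🟩🟦🟫🟫🟩❓❓❓
❓❓❓🟩🟩🔴🟫🟩❓❓❓
❓❓❓🟩🟩🟫🟩🟩❓❓❓
❓❓❓🟫🟫🟩🟩🟩❓❓❓
❓❓❓❓❓❓❓❓❓❓❓
❓❓❓❓❓❓❓❓❓❓❓
❓❓❓❓❓❓❓❓❓❓❓

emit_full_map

🟩🟦⬛🟫🟩🟩🟩
🟩⬛🟫⬜⬜🟩⬛
🟫🟩🟩⬛🟩🟫🟫
⬜🟦⬜🟫⬜🟩🟫
🟩⬜🟩🟫🟩🟩🟩
🟩🟦🟩🟩🟩⬜⬜
🟫🟩🟦🟦🟩🟩⬜
🟩🟩⬜🟩🟫🟫🟫
❓❓🟩🟦🟫🟫🟩
❓❓🟩🟩🔴🟫🟩
❓❓🟩🟩🟫🟩🟩
❓❓🟫🟫🟩🟩🟩

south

❓🟩🟦🟩🟩🟩⬜⬜❓❓❓
❓🟫🟩🟦🟦🟩🟩⬜❓❓❓
❓🟩🟩⬜🟩🟫🟫🟫❓❓❓
❓❓❓🟩🟦🟫🟫🟩❓❓❓
❓❓❓🟩🟩⬜🟫🟩❓❓❓
❓❓❓🟩🟩🔴🟩🟩❓❓❓
❓❓❓🟫🟫🟩🟩🟩❓❓❓
❓❓❓🟩⬜⬜🟫🟩❓❓❓
❓❓❓❓❓❓❓❓❓❓❓
❓❓❓❓❓❓❓❓❓❓❓
❓❓❓❓❓❓❓❓❓❓❓

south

❓🟫🟩🟦🟦🟩🟩⬜❓❓❓
❓🟩🟩⬜🟩🟫🟫🟫❓❓❓
❓❓❓🟩🟦🟫🟫🟩❓❓❓
❓❓❓🟩🟩⬜🟫🟩❓❓❓
❓❓❓🟩🟩🟫🟩🟩❓❓❓
❓❓❓🟫🟫🔴🟩🟩❓❓❓
❓❓❓🟩⬜⬜🟫🟩❓❓❓
❓❓❓🟩🟩⬛🟦🟩❓❓❓
❓❓❓❓❓❓❓❓❓❓❓
❓❓❓❓❓❓❓❓❓❓❓
❓❓❓❓❓❓❓❓❓❓❓

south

❓🟩🟩⬜🟩🟫🟫🟫❓❓❓
❓❓❓🟩🟦🟫🟫🟩❓❓❓
❓❓❓🟩🟩⬜🟫🟩❓❓❓
❓❓❓🟩🟩🟫🟩🟩❓❓❓
❓❓❓🟫🟫🟩🟩🟩❓❓❓
❓❓❓🟩⬜🔴🟫🟩❓❓❓
❓❓❓🟩🟩⬛🟦🟩❓❓❓
❓❓❓🟫🟫⬜🟩⬛❓❓❓
❓❓❓❓❓❓❓❓❓❓❓
❓❓❓❓❓❓❓❓❓❓❓
❓❓❓❓❓❓❓❓❓❓❓

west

❓❓🟩🟩⬜🟩🟫🟫🟫❓❓
❓❓❓❓🟩🟦🟫🟫🟩❓❓
❓❓❓❓🟩🟩⬜🟫🟩❓❓
❓❓❓🟫🟩🟩🟫🟩🟩❓❓
❓❓❓🟩🟫🟫🟩🟩🟩❓❓
❓❓❓🟫🟩🔴⬜🟫🟩❓❓
❓❓❓⬜🟩🟩⬛🟦🟩❓❓
❓❓❓🟩🟫🟫⬜🟩⬛❓❓
❓❓❓❓❓❓❓❓❓❓❓
❓❓❓❓❓❓❓❓❓❓❓
❓❓❓❓❓❓❓❓❓❓❓

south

❓❓❓❓🟩🟦🟫🟫🟩❓❓
❓❓❓❓🟩🟩⬜🟫🟩❓❓
❓❓❓🟫🟩🟩🟫🟩🟩❓❓
❓❓❓🟩🟫🟫🟩🟩🟩❓❓
❓❓❓🟫🟩⬜⬜🟫🟩❓❓
❓❓❓⬜🟩🔴⬛🟦🟩❓❓
❓❓❓🟩🟫🟫⬜🟩⬛❓❓
❓❓❓🟫⬜🟩⬜⬛❓❓❓
❓❓❓❓❓❓❓❓❓❓❓
❓❓❓❓❓❓❓❓❓❓❓
❓❓❓❓❓❓❓❓❓❓❓

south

❓❓❓❓🟩🟩⬜🟫🟩❓❓
❓❓❓🟫🟩🟩🟫🟩🟩❓❓
❓❓❓🟩🟫🟫🟩🟩🟩❓❓
❓❓❓🟫🟩⬜⬜🟫🟩❓❓
❓❓❓⬜🟩🟩⬛🟦🟩❓❓
❓❓❓🟩🟫🔴⬜🟩⬛❓❓
❓❓❓🟫⬜🟩⬜⬛❓❓❓
❓❓❓🟩⬜🟦🟩🟫❓❓❓
❓❓❓❓❓❓❓❓❓❓❓
❓❓❓❓❓❓❓❓❓❓❓
❓❓❓❓❓❓❓❓❓❓❓

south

❓❓❓🟫🟩🟩🟫🟩🟩❓❓
❓❓❓🟩🟫🟫🟩🟩🟩❓❓
❓❓❓🟫🟩⬜⬜🟫🟩❓❓
❓❓❓⬜🟩🟩⬛🟦🟩❓❓
❓❓❓🟩🟫🟫⬜🟩⬛❓❓
❓❓❓🟫⬜🔴⬜⬛❓❓❓
❓❓❓🟩⬜🟦🟩🟫❓❓❓
❓❓❓🟦🟩⬜🟩🟫❓❓❓
❓❓❓❓❓❓❓❓❓❓❓
❓❓❓❓❓❓❓❓❓❓❓
❓❓❓❓❓❓❓❓❓❓❓

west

❓❓❓❓🟫🟩🟩🟫🟩🟩❓
❓❓❓❓🟩🟫🟫🟩🟩🟩❓
❓❓❓❓🟫🟩⬜⬜🟫🟩❓
❓❓❓🟩⬜🟩🟩⬛🟦🟩❓
❓❓❓⬜🟩🟫🟫⬜🟩⬛❓
❓❓❓⬛🟫🔴🟩⬜⬛❓❓
❓❓❓⬛🟩⬜🟦🟩🟫❓❓
❓❓❓🟩🟦🟩⬜🟩🟫❓❓
❓❓❓❓❓❓❓❓❓❓❓
❓❓❓❓❓❓❓❓❓❓❓
❓❓❓❓❓❓❓❓❓❓❓

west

❓❓❓❓❓🟫🟩🟩🟫🟩🟩
❓❓❓❓❓🟩🟫🟫🟩🟩🟩
❓❓❓❓❓🟫🟩⬜⬜🟫🟩
❓❓❓⬛🟩⬜🟩🟩⬛🟦🟩
❓❓❓🟫⬜🟩🟫🟫⬜🟩⬛
❓❓❓⬜⬛🔴⬜🟩⬜⬛❓
❓❓❓🟩⬛🟩⬜🟦🟩🟫❓
❓❓❓🟩🟩🟦🟩⬜🟩🟫❓
❓❓❓❓❓❓❓❓❓❓❓
❓❓❓❓❓❓❓❓❓❓❓
❓❓❓❓❓❓❓❓❓❓❓

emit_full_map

❓🟩🟦⬛🟫🟩🟩🟩
❓🟩⬛🟫⬜⬜🟩⬛
❓🟫🟩🟩⬛🟩🟫🟫
❓⬜🟦⬜🟫⬜🟩🟫
❓🟩⬜🟩🟫🟩🟩🟩
❓🟩🟦🟩🟩🟩⬜⬜
❓🟫🟩🟦🟦🟩🟩⬜
❓🟩🟩⬜🟩🟫🟫🟫
❓❓❓🟩🟦🟫🟫🟩
❓❓❓🟩🟩⬜🟫🟩
❓❓🟫🟩🟩🟫🟩🟩
❓❓🟩🟫🟫🟩🟩🟩
❓❓🟫🟩⬜⬜🟫🟩
⬛🟩⬜🟩🟩⬛🟦🟩
🟫⬜🟩🟫🟫⬜🟩⬛
⬜⬛🔴⬜🟩⬜⬛❓
🟩⬛🟩⬜🟦🟩🟫❓
🟩🟩🟦🟩⬜🟩🟫❓


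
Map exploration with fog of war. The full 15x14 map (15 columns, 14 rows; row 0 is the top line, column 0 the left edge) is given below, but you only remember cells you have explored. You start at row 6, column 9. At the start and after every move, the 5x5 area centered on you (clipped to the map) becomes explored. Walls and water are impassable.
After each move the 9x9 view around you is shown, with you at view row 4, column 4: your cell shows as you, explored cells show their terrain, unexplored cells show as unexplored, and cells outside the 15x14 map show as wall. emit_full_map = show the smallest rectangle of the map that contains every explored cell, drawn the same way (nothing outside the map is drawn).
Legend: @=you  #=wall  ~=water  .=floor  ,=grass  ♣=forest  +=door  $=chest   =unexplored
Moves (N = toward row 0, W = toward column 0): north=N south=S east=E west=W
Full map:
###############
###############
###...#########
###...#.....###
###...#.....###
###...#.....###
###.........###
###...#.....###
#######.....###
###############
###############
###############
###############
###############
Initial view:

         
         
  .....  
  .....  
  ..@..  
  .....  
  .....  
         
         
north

         
         
  .....  
  .....  
  ..@..  
  .....  
  .....  
  .....  
         

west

         
         
  #..... 
  #..... 
  #.@... 
  ...... 
  #..... 
   ..... 
         

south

         
  #..... 
  #..... 
  #..... 
  ..@... 
  #..... 
  #..... 
         
         

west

         
   #.....
  .#.....
  .#.....
  ..@....
  .#.....
  ##.....
         
         

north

         
         
  .#.....
  .#.....
  .#@....
  .......
  .#.....
  ##.....
         

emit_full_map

.#.....
.#.....
.#@....
.......
.#.....
##.....

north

         
         
  .####  
  .#.....
  .#@....
  .#.....
  .......
  .#.....
  ##.....

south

         
  .####  
  .#.....
  .#.....
  .#@....
  .......
  .#.....
  ##.....
         

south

  .####  
  .#.....
  .#.....
  .#.....
  ..@....
  .#.....
  ##.....
         
         

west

   .#### 
   .#....
  ..#....
  ..#....
  ..@....
  ..#....
  ###....
         
         

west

    .####
    .#...
  ...#...
  ...#...
  ..@....
  ...#...
  ####...
         
         

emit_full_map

  .####  
  .#.....
...#.....
...#.....
..@......
...#.....
####.....

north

         
    .####
  ...#...
  ...#...
  ..@#...
  .......
  ...#...
  ####...
         

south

    .####
  ...#...
  ...#...
  ...#...
  ..@....
  ...#...
  ####...
         
         

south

  ...#...
  ...#...
  ...#...
  .......
  ..@#...
  ####...
  #####  
         
         

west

   ...#..
   ...#..
  #...#..
  #......
  #.@.#..
  #####..
  ###### 
         
         

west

#   ...#.
#   ...#.
# ##...#.
# ##.....
# ##@..#.
# ######.
# #######
#        
#        

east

   ...#..
   ...#..
 ##...#..
 ##......
 ##.@.#..
 ######..
 ####### 
         
         

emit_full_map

    .####  
  ...#.....
  ...#.....
##...#.....
##.........
##.@.#.....
######.....
#######    


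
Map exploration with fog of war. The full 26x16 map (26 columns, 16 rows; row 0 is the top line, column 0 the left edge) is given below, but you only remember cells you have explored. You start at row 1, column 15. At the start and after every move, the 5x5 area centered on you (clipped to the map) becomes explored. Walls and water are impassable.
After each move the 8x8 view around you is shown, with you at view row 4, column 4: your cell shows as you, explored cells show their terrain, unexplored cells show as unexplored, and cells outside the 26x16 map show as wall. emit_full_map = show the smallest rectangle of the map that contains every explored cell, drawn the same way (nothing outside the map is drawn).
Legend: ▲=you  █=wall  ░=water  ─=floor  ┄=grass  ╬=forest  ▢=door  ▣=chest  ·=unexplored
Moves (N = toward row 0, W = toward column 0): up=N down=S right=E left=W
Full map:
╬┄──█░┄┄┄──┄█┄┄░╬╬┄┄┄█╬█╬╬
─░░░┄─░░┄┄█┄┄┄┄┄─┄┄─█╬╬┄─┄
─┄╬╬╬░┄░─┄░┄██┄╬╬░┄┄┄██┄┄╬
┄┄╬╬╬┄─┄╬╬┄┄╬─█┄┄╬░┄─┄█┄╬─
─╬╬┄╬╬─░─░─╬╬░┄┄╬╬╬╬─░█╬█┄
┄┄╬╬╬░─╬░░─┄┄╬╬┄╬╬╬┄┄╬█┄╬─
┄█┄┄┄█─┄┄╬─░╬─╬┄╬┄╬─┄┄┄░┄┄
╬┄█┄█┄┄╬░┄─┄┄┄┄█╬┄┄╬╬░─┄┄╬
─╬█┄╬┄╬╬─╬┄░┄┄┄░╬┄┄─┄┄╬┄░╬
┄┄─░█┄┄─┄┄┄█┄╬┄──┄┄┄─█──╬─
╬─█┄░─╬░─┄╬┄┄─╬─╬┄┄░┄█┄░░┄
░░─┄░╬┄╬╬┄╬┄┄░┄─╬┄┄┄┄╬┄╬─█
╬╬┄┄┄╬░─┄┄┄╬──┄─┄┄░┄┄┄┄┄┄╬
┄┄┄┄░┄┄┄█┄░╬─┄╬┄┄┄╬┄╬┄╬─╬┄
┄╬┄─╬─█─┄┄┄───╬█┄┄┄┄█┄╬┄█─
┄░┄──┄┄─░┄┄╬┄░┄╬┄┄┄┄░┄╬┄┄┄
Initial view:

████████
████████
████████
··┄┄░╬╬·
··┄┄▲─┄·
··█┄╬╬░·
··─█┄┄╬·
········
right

████████
████████
████████
·┄┄░╬╬┄·
·┄┄┄▲┄┄·
·█┄╬╬░┄·
·─█┄┄╬░·
········

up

████████
████████
████████
████████
·┄┄░▲╬┄·
·┄┄┄─┄┄·
·█┄╬╬░┄·
·─█┄┄╬░·

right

████████
████████
████████
████████
┄┄░╬▲┄┄·
┄┄┄─┄┄─·
█┄╬╬░┄┄·
─█┄┄╬░··

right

████████
████████
████████
████████
┄░╬╬▲┄┄·
┄┄─┄┄─█·
┄╬╬░┄┄┄·
█┄┄╬░···

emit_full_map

┄┄░╬╬▲┄┄
┄┄┄─┄┄─█
█┄╬╬░┄┄┄
─█┄┄╬░··

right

████████
████████
████████
████████
░╬╬┄▲┄█·
┄─┄┄─█╬·
╬╬░┄┄┄█·
┄┄╬░····

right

████████
████████
████████
████████
╬╬┄┄▲█╬·
─┄┄─█╬╬·
╬░┄┄┄██·
┄╬░·····

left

████████
████████
████████
████████
░╬╬┄▲┄█╬
┄─┄┄─█╬╬
╬╬░┄┄┄██
┄┄╬░····

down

████████
████████
████████
░╬╬┄┄┄█╬
┄─┄┄▲█╬╬
╬╬░┄┄┄██
┄┄╬░┄─┄·
········

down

████████
████████
░╬╬┄┄┄█╬
┄─┄┄─█╬╬
╬╬░┄▲┄██
┄┄╬░┄─┄·
··╬╬╬─░·
········

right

████████
████████
╬╬┄┄┄█╬·
─┄┄─█╬╬·
╬░┄┄▲██·
┄╬░┄─┄█·
·╬╬╬─░█·
········

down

████████
╬╬┄┄┄█╬·
─┄┄─█╬╬·
╬░┄┄┄██·
┄╬░┄▲┄█·
·╬╬╬─░█·
··╬┄┄╬█·
········

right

████████
╬┄┄┄█╬··
┄┄─█╬╬┄·
░┄┄┄██┄·
╬░┄─▲█┄·
╬╬╬─░█╬·
·╬┄┄╬█┄·
········

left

████████
╬╬┄┄┄█╬·
─┄┄─█╬╬┄
╬░┄┄┄██┄
┄╬░┄▲┄█┄
·╬╬╬─░█╬
··╬┄┄╬█┄
········

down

╬╬┄┄┄█╬·
─┄┄─█╬╬┄
╬░┄┄┄██┄
┄╬░┄─┄█┄
·╬╬╬▲░█╬
··╬┄┄╬█┄
··╬─┄┄┄·
········

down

─┄┄─█╬╬┄
╬░┄┄┄██┄
┄╬░┄─┄█┄
·╬╬╬─░█╬
··╬┄▲╬█┄
··╬─┄┄┄·
··┄╬╬░─·
········

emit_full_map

┄┄░╬╬┄┄┄█╬·
┄┄┄─┄┄─█╬╬┄
█┄╬╬░┄┄┄██┄
─█┄┄╬░┄─┄█┄
····╬╬╬─░█╬
·····╬┄▲╬█┄
·····╬─┄┄┄·
·····┄╬╬░─·

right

┄┄─█╬╬┄·
░┄┄┄██┄·
╬░┄─┄█┄·
╬╬╬─░█╬·
·╬┄┄▲█┄·
·╬─┄┄┄░·
·┄╬╬░─┄·
········

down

░┄┄┄██┄·
╬░┄─┄█┄·
╬╬╬─░█╬·
·╬┄┄╬█┄·
·╬─┄▲┄░·
·┄╬╬░─┄·
··─┄┄╬┄·
········

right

┄┄┄██┄··
░┄─┄█┄··
╬╬─░█╬█·
╬┄┄╬█┄╬·
╬─┄┄▲░┄·
┄╬╬░─┄┄·
·─┄┄╬┄░·
········

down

░┄─┄█┄··
╬╬─░█╬█·
╬┄┄╬█┄╬·
╬─┄┄┄░┄·
┄╬╬░▲┄┄·
·─┄┄╬┄░·
··─█──╬·
········

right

┄─┄█┄··█
╬─░█╬█·█
┄┄╬█┄╬─█
─┄┄┄░┄┄█
╬╬░─▲┄╬█
─┄┄╬┄░╬█
·─█──╬─█
·······█

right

─┄█┄··██
─░█╬█·██
┄╬█┄╬─██
┄┄┄░┄┄██
╬░─┄▲╬██
┄┄╬┄░╬██
─█──╬─██
······██

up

┄██┄··██
─┄█┄··██
─░█╬█┄██
┄╬█┄╬─██
┄┄┄░▲┄██
╬░─┄┄╬██
┄┄╬┄░╬██
─█──╬─██

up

█╬╬┄··██
┄██┄··██
─┄█┄╬─██
─░█╬█┄██
┄╬█┄▲─██
┄┄┄░┄┄██
╬░─┄┄╬██
┄┄╬┄░╬██

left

─█╬╬┄··█
┄┄██┄··█
┄─┄█┄╬─█
╬─░█╬█┄█
┄┄╬█▲╬─█
─┄┄┄░┄┄█
╬╬░─┄┄╬█
─┄┄╬┄░╬█

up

┄┄█╬···█
─█╬╬┄··█
┄┄██┄┄╬█
┄─┄█┄╬─█
╬─░█▲█┄█
┄┄╬█┄╬─█
─┄┄┄░┄┄█
╬╬░─┄┄╬█

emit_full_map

┄┄░╬╬┄┄┄█╬···
┄┄┄─┄┄─█╬╬┄··
█┄╬╬░┄┄┄██┄┄╬
─█┄┄╬░┄─┄█┄╬─
····╬╬╬─░█▲█┄
·····╬┄┄╬█┄╬─
·····╬─┄┄┄░┄┄
·····┄╬╬░─┄┄╬
······─┄┄╬┄░╬
·······─█──╬─

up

████████
┄┄█╬···█
─█╬╬┄─┄█
┄┄██┄┄╬█
┄─┄█▲╬─█
╬─░█╬█┄█
┄┄╬█┄╬─█
─┄┄┄░┄┄█

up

████████
████████
┄┄█╬█╬╬█
─█╬╬┄─┄█
┄┄██▲┄╬█
┄─┄█┄╬─█
╬─░█╬█┄█
┄┄╬█┄╬─█

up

████████
████████
████████
┄┄█╬█╬╬█
─█╬╬▲─┄█
┄┄██┄┄╬█
┄─┄█┄╬─█
╬─░█╬█┄█

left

████████
████████
████████
┄┄┄█╬█╬╬
┄─█╬▲┄─┄
┄┄┄██┄┄╬
░┄─┄█┄╬─
╬╬─░█╬█┄

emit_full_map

┄┄░╬╬┄┄┄█╬█╬╬
┄┄┄─┄┄─█╬▲┄─┄
█┄╬╬░┄┄┄██┄┄╬
─█┄┄╬░┄─┄█┄╬─
····╬╬╬─░█╬█┄
·····╬┄┄╬█┄╬─
·····╬─┄┄┄░┄┄
·····┄╬╬░─┄┄╬
······─┄┄╬┄░╬
·······─█──╬─

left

████████
████████
████████
╬┄┄┄█╬█╬
┄┄─█▲╬┄─
░┄┄┄██┄┄
╬░┄─┄█┄╬
╬╬╬─░█╬█

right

████████
████████
████████
┄┄┄█╬█╬╬
┄─█╬▲┄─┄
┄┄┄██┄┄╬
░┄─┄█┄╬─
╬╬─░█╬█┄

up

████████
████████
████████
████████
┄┄┄█▲█╬╬
┄─█╬╬┄─┄
┄┄┄██┄┄╬
░┄─┄█┄╬─


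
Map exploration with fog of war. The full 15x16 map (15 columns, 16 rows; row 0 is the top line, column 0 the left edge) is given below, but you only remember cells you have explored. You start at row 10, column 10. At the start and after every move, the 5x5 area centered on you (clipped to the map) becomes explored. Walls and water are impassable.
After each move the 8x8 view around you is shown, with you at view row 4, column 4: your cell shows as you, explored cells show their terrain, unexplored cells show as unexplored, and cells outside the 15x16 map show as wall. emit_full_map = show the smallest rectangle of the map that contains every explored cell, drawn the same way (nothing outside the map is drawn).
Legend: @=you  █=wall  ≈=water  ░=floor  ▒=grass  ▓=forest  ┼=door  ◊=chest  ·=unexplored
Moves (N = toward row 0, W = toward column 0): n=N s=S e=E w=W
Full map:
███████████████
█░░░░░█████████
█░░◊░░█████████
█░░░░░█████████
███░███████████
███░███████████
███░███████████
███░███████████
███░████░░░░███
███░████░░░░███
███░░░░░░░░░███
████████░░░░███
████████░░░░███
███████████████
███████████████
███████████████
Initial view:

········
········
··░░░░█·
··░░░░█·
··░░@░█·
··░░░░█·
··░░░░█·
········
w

········
········
··█░░░░█
··█░░░░█
··░░@░░█
··█░░░░█
··█░░░░█
········

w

········
········
··██░░░░
··██░░░░
··░░@░░░
··██░░░░
··██░░░░
········

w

········
········
··███░░░
··███░░░
··░░@░░░
··███░░░
··███░░░
········

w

········
········
··████░░
··████░░
··░░@░░░
··████░░
··████░░
········

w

········
········
··░████░
··░████░
··░░@░░░
··█████░
··█████░
········

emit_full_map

░████░░░░█
░████░░░░█
░░@░░░░░░█
█████░░░░█
█████░░░░█

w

········
········
··█░████
··█░████
··█░@░░░
··██████
··██████
········

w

█·······
█·······
█·██░███
█·██░███
█·██@░░░
█·██████
█·██████
█·······

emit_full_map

██░████░░░░█
██░████░░░░█
██@░░░░░░░░█
███████░░░░█
███████░░░░█


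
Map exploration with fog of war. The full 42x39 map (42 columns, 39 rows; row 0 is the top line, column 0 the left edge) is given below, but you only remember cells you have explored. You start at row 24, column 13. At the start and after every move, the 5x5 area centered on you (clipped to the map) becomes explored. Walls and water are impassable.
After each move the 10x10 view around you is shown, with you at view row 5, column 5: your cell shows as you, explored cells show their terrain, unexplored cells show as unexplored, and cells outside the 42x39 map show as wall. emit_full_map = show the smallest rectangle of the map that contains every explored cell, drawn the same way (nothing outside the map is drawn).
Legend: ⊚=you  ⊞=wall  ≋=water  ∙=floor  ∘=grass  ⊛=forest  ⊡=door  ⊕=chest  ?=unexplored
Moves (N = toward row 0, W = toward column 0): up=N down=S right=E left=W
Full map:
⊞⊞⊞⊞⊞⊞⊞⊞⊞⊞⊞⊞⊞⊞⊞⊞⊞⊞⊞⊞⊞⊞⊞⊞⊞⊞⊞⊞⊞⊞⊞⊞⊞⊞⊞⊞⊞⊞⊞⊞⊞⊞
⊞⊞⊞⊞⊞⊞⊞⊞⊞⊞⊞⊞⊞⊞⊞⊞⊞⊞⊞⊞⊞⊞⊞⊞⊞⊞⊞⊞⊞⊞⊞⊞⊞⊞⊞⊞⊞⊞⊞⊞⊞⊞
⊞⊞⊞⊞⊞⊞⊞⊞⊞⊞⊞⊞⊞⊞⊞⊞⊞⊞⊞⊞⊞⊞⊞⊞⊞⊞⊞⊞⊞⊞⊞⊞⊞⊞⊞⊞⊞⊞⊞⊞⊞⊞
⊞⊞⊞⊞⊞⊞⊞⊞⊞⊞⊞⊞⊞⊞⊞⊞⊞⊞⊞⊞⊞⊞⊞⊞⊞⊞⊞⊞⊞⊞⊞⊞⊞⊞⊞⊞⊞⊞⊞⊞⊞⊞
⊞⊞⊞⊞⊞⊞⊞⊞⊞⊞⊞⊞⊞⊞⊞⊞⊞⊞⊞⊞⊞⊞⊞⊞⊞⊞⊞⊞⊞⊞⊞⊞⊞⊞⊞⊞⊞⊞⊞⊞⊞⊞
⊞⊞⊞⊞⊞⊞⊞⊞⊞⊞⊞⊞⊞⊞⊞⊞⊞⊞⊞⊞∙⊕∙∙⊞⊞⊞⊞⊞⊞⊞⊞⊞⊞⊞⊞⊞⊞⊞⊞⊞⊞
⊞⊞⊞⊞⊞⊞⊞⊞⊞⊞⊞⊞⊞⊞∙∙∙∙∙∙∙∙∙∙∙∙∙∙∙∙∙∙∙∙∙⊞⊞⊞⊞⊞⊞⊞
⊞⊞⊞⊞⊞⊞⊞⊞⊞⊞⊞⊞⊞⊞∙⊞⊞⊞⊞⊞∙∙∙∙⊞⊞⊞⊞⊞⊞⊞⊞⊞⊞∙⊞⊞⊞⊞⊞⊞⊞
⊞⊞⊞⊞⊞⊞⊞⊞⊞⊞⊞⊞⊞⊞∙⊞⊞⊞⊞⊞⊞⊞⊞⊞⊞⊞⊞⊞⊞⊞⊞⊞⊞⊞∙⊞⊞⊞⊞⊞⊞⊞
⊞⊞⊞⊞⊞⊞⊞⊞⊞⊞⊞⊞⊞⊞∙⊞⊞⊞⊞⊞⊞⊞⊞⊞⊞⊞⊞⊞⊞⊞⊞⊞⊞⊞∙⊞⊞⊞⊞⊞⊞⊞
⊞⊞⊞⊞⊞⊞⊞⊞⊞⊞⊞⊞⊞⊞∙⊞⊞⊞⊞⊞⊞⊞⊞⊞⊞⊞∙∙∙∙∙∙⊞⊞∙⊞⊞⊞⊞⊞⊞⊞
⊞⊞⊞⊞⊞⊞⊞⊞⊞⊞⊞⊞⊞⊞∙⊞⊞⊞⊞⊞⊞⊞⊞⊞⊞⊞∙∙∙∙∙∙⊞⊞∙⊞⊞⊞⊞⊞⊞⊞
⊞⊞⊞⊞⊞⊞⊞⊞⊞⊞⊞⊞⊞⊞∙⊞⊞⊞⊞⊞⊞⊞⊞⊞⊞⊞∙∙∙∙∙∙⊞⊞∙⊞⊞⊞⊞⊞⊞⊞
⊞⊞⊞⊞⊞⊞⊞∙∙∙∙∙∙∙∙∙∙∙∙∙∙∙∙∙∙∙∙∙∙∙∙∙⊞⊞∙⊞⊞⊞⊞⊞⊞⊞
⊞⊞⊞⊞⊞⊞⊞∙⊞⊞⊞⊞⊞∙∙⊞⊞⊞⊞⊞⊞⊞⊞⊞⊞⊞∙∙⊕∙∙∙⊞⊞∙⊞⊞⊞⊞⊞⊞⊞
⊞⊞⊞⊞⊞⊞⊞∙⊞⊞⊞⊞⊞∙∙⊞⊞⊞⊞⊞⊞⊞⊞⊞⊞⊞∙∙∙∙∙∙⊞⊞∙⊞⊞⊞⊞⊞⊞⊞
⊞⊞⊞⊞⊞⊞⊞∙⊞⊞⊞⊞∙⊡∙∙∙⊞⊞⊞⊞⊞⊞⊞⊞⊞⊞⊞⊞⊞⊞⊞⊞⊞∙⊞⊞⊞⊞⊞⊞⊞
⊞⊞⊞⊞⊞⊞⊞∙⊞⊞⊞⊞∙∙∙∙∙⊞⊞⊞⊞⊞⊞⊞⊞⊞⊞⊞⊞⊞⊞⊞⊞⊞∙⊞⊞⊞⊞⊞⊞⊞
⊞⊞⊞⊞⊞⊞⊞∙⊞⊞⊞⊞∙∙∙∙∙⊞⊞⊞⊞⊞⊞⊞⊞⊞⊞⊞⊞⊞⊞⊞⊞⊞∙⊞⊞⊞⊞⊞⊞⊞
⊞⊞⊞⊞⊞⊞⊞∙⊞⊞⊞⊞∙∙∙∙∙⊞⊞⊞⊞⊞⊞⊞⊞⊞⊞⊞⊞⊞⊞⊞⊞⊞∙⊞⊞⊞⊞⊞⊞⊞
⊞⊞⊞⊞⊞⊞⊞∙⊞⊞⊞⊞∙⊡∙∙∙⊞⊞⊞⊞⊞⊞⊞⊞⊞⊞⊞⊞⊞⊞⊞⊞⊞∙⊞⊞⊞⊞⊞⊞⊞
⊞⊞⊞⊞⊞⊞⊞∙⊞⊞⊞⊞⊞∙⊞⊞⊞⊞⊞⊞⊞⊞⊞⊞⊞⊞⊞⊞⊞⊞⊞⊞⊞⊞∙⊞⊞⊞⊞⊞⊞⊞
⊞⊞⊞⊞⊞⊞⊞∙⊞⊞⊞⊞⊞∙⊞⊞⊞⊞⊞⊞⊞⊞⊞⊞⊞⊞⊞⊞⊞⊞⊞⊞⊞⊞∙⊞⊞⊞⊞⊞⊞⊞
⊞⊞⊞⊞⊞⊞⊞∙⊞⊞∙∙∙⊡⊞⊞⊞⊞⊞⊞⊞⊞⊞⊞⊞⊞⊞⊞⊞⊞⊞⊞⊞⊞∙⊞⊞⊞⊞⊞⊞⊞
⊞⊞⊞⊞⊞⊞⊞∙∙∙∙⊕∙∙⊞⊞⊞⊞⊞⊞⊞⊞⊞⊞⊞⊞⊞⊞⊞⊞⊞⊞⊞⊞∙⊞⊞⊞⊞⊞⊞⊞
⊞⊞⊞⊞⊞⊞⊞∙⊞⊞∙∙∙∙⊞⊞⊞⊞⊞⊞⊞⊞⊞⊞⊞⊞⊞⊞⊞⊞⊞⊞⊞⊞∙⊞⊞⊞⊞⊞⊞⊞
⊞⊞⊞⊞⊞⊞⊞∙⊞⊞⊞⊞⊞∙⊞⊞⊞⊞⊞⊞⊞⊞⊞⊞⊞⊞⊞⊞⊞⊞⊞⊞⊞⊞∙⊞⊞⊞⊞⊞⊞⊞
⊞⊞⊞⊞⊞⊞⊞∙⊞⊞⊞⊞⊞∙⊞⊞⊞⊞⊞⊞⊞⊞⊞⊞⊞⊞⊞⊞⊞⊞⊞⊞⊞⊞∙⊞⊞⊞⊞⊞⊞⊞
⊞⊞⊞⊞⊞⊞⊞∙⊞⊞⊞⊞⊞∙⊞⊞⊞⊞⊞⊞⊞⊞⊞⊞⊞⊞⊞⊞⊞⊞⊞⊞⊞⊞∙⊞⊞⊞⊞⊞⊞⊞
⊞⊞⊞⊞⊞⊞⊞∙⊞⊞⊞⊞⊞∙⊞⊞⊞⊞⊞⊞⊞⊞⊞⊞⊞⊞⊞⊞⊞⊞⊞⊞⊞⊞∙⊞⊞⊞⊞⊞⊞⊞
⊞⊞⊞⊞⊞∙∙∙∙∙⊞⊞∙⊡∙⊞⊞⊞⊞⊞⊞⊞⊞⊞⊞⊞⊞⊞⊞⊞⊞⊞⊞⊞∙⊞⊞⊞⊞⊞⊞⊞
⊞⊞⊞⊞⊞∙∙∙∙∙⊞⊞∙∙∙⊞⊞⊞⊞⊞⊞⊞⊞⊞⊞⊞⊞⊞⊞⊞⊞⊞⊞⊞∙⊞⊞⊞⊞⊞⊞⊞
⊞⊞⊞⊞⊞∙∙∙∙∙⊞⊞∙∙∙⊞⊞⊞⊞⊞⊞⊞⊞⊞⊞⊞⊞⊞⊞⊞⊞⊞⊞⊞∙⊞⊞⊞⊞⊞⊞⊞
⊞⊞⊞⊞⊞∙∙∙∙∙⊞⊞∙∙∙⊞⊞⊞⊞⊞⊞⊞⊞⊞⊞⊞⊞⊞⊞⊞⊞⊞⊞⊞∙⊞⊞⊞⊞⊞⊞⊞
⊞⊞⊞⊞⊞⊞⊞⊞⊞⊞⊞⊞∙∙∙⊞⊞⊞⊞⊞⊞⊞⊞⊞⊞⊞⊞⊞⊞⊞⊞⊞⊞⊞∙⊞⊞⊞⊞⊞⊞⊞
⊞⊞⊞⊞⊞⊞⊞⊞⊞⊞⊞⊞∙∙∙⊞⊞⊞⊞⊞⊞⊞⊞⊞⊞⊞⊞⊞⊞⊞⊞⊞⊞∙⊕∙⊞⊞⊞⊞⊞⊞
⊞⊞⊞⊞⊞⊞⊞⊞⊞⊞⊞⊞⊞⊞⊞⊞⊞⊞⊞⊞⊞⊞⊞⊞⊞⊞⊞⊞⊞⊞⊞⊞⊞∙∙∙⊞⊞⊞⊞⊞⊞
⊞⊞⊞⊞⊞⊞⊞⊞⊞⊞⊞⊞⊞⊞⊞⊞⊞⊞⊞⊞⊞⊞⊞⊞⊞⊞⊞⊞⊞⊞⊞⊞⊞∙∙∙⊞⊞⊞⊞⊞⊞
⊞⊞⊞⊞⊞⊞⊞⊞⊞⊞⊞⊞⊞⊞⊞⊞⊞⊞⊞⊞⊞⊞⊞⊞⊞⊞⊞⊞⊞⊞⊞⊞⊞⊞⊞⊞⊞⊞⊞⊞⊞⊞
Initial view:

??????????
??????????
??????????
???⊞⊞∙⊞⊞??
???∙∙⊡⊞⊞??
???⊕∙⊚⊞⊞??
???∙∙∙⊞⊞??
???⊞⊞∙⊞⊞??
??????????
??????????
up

??????????
??????????
??????????
???⊞⊞∙⊞⊞??
???⊞⊞∙⊞⊞??
???∙∙⊚⊞⊞??
???⊕∙∙⊞⊞??
???∙∙∙⊞⊞??
???⊞⊞∙⊞⊞??
??????????

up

??????????
??????????
??????????
???⊞∙⊡∙∙??
???⊞⊞∙⊞⊞??
???⊞⊞⊚⊞⊞??
???∙∙⊡⊞⊞??
???⊕∙∙⊞⊞??
???∙∙∙⊞⊞??
???⊞⊞∙⊞⊞??

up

??????????
??????????
??????????
???⊞∙∙∙∙??
???⊞∙⊡∙∙??
???⊞⊞⊚⊞⊞??
???⊞⊞∙⊞⊞??
???∙∙⊡⊞⊞??
???⊕∙∙⊞⊞??
???∙∙∙⊞⊞??

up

??????????
??????????
??????????
???⊞∙∙∙∙??
???⊞∙∙∙∙??
???⊞∙⊚∙∙??
???⊞⊞∙⊞⊞??
???⊞⊞∙⊞⊞??
???∙∙⊡⊞⊞??
???⊕∙∙⊞⊞??

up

??????????
??????????
??????????
???⊞∙∙∙∙??
???⊞∙∙∙∙??
???⊞∙⊚∙∙??
???⊞∙⊡∙∙??
???⊞⊞∙⊞⊞??
???⊞⊞∙⊞⊞??
???∙∙⊡⊞⊞??

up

??????????
??????????
??????????
???⊞∙⊡∙∙??
???⊞∙∙∙∙??
???⊞∙⊚∙∙??
???⊞∙∙∙∙??
???⊞∙⊡∙∙??
???⊞⊞∙⊞⊞??
???⊞⊞∙⊞⊞??

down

??????????
??????????
???⊞∙⊡∙∙??
???⊞∙∙∙∙??
???⊞∙∙∙∙??
???⊞∙⊚∙∙??
???⊞∙⊡∙∙??
???⊞⊞∙⊞⊞??
???⊞⊞∙⊞⊞??
???∙∙⊡⊞⊞??

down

??????????
???⊞∙⊡∙∙??
???⊞∙∙∙∙??
???⊞∙∙∙∙??
???⊞∙∙∙∙??
???⊞∙⊚∙∙??
???⊞⊞∙⊞⊞??
???⊞⊞∙⊞⊞??
???∙∙⊡⊞⊞??
???⊕∙∙⊞⊞??

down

???⊞∙⊡∙∙??
???⊞∙∙∙∙??
???⊞∙∙∙∙??
???⊞∙∙∙∙??
???⊞∙⊡∙∙??
???⊞⊞⊚⊞⊞??
???⊞⊞∙⊞⊞??
???∙∙⊡⊞⊞??
???⊕∙∙⊞⊞??
???∙∙∙⊞⊞??

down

???⊞∙∙∙∙??
???⊞∙∙∙∙??
???⊞∙∙∙∙??
???⊞∙⊡∙∙??
???⊞⊞∙⊞⊞??
???⊞⊞⊚⊞⊞??
???∙∙⊡⊞⊞??
???⊕∙∙⊞⊞??
???∙∙∙⊞⊞??
???⊞⊞∙⊞⊞??

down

???⊞∙∙∙∙??
???⊞∙∙∙∙??
???⊞∙⊡∙∙??
???⊞⊞∙⊞⊞??
???⊞⊞∙⊞⊞??
???∙∙⊚⊞⊞??
???⊕∙∙⊞⊞??
???∙∙∙⊞⊞??
???⊞⊞∙⊞⊞??
??????????

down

???⊞∙∙∙∙??
???⊞∙⊡∙∙??
???⊞⊞∙⊞⊞??
???⊞⊞∙⊞⊞??
???∙∙⊡⊞⊞??
???⊕∙⊚⊞⊞??
???∙∙∙⊞⊞??
???⊞⊞∙⊞⊞??
??????????
??????????

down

???⊞∙⊡∙∙??
???⊞⊞∙⊞⊞??
???⊞⊞∙⊞⊞??
???∙∙⊡⊞⊞??
???⊕∙∙⊞⊞??
???∙∙⊚⊞⊞??
???⊞⊞∙⊞⊞??
???⊞⊞∙⊞⊞??
??????????
??????????

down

???⊞⊞∙⊞⊞??
???⊞⊞∙⊞⊞??
???∙∙⊡⊞⊞??
???⊕∙∙⊞⊞??
???∙∙∙⊞⊞??
???⊞⊞⊚⊞⊞??
???⊞⊞∙⊞⊞??
???⊞⊞∙⊞⊞??
??????????
??????????

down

???⊞⊞∙⊞⊞??
???∙∙⊡⊞⊞??
???⊕∙∙⊞⊞??
???∙∙∙⊞⊞??
???⊞⊞∙⊞⊞??
???⊞⊞⊚⊞⊞??
???⊞⊞∙⊞⊞??
???⊞⊞∙⊞⊞??
??????????
??????????

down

???∙∙⊡⊞⊞??
???⊕∙∙⊞⊞??
???∙∙∙⊞⊞??
???⊞⊞∙⊞⊞??
???⊞⊞∙⊞⊞??
???⊞⊞⊚⊞⊞??
???⊞⊞∙⊞⊞??
???⊞∙⊡∙⊞??
??????????
??????????

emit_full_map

⊞∙⊡∙∙
⊞∙∙∙∙
⊞∙∙∙∙
⊞∙∙∙∙
⊞∙⊡∙∙
⊞⊞∙⊞⊞
⊞⊞∙⊞⊞
∙∙⊡⊞⊞
⊕∙∙⊞⊞
∙∙∙⊞⊞
⊞⊞∙⊞⊞
⊞⊞∙⊞⊞
⊞⊞⊚⊞⊞
⊞⊞∙⊞⊞
⊞∙⊡∙⊞

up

???⊞⊞∙⊞⊞??
???∙∙⊡⊞⊞??
???⊕∙∙⊞⊞??
???∙∙∙⊞⊞??
???⊞⊞∙⊞⊞??
???⊞⊞⊚⊞⊞??
???⊞⊞∙⊞⊞??
???⊞⊞∙⊞⊞??
???⊞∙⊡∙⊞??
??????????

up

???⊞⊞∙⊞⊞??
???⊞⊞∙⊞⊞??
???∙∙⊡⊞⊞??
???⊕∙∙⊞⊞??
???∙∙∙⊞⊞??
???⊞⊞⊚⊞⊞??
???⊞⊞∙⊞⊞??
???⊞⊞∙⊞⊞??
???⊞⊞∙⊞⊞??
???⊞∙⊡∙⊞??

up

???⊞∙⊡∙∙??
???⊞⊞∙⊞⊞??
???⊞⊞∙⊞⊞??
???∙∙⊡⊞⊞??
???⊕∙∙⊞⊞??
???∙∙⊚⊞⊞??
???⊞⊞∙⊞⊞??
???⊞⊞∙⊞⊞??
???⊞⊞∙⊞⊞??
???⊞⊞∙⊞⊞??

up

???⊞∙∙∙∙??
???⊞∙⊡∙∙??
???⊞⊞∙⊞⊞??
???⊞⊞∙⊞⊞??
???∙∙⊡⊞⊞??
???⊕∙⊚⊞⊞??
???∙∙∙⊞⊞??
???⊞⊞∙⊞⊞??
???⊞⊞∙⊞⊞??
???⊞⊞∙⊞⊞??

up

???⊞∙∙∙∙??
???⊞∙∙∙∙??
???⊞∙⊡∙∙??
???⊞⊞∙⊞⊞??
???⊞⊞∙⊞⊞??
???∙∙⊚⊞⊞??
???⊕∙∙⊞⊞??
???∙∙∙⊞⊞??
???⊞⊞∙⊞⊞??
???⊞⊞∙⊞⊞??

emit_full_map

⊞∙⊡∙∙
⊞∙∙∙∙
⊞∙∙∙∙
⊞∙∙∙∙
⊞∙⊡∙∙
⊞⊞∙⊞⊞
⊞⊞∙⊞⊞
∙∙⊚⊞⊞
⊕∙∙⊞⊞
∙∙∙⊞⊞
⊞⊞∙⊞⊞
⊞⊞∙⊞⊞
⊞⊞∙⊞⊞
⊞⊞∙⊞⊞
⊞∙⊡∙⊞

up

???⊞∙∙∙∙??
???⊞∙∙∙∙??
???⊞∙∙∙∙??
???⊞∙⊡∙∙??
???⊞⊞∙⊞⊞??
???⊞⊞⊚⊞⊞??
???∙∙⊡⊞⊞??
???⊕∙∙⊞⊞??
???∙∙∙⊞⊞??
???⊞⊞∙⊞⊞??

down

???⊞∙∙∙∙??
???⊞∙∙∙∙??
???⊞∙⊡∙∙??
???⊞⊞∙⊞⊞??
???⊞⊞∙⊞⊞??
???∙∙⊚⊞⊞??
???⊕∙∙⊞⊞??
???∙∙∙⊞⊞??
???⊞⊞∙⊞⊞??
???⊞⊞∙⊞⊞??

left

????⊞∙∙∙∙?
????⊞∙∙∙∙?
????⊞∙⊡∙∙?
???⊞⊞⊞∙⊞⊞?
???⊞⊞⊞∙⊞⊞?
???∙∙⊚⊡⊞⊞?
???∙⊕∙∙⊞⊞?
???∙∙∙∙⊞⊞?
????⊞⊞∙⊞⊞?
????⊞⊞∙⊞⊞?

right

???⊞∙∙∙∙??
???⊞∙∙∙∙??
???⊞∙⊡∙∙??
??⊞⊞⊞∙⊞⊞??
??⊞⊞⊞∙⊞⊞??
??∙∙∙⊚⊞⊞??
??∙⊕∙∙⊞⊞??
??∙∙∙∙⊞⊞??
???⊞⊞∙⊞⊞??
???⊞⊞∙⊞⊞??

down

???⊞∙∙∙∙??
???⊞∙⊡∙∙??
??⊞⊞⊞∙⊞⊞??
??⊞⊞⊞∙⊞⊞??
??∙∙∙⊡⊞⊞??
??∙⊕∙⊚⊞⊞??
??∙∙∙∙⊞⊞??
???⊞⊞∙⊞⊞??
???⊞⊞∙⊞⊞??
???⊞⊞∙⊞⊞??

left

????⊞∙∙∙∙?
????⊞∙⊡∙∙?
???⊞⊞⊞∙⊞⊞?
???⊞⊞⊞∙⊞⊞?
???∙∙∙⊡⊞⊞?
???∙⊕⊚∙⊞⊞?
???∙∙∙∙⊞⊞?
???⊞⊞⊞∙⊞⊞?
????⊞⊞∙⊞⊞?
????⊞⊞∙⊞⊞?

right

???⊞∙∙∙∙??
???⊞∙⊡∙∙??
??⊞⊞⊞∙⊞⊞??
??⊞⊞⊞∙⊞⊞??
??∙∙∙⊡⊞⊞??
??∙⊕∙⊚⊞⊞??
??∙∙∙∙⊞⊞??
??⊞⊞⊞∙⊞⊞??
???⊞⊞∙⊞⊞??
???⊞⊞∙⊞⊞??

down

???⊞∙⊡∙∙??
??⊞⊞⊞∙⊞⊞??
??⊞⊞⊞∙⊞⊞??
??∙∙∙⊡⊞⊞??
??∙⊕∙∙⊞⊞??
??∙∙∙⊚⊞⊞??
??⊞⊞⊞∙⊞⊞??
???⊞⊞∙⊞⊞??
???⊞⊞∙⊞⊞??
???⊞⊞∙⊞⊞??

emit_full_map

?⊞∙⊡∙∙
?⊞∙∙∙∙
?⊞∙∙∙∙
?⊞∙∙∙∙
?⊞∙⊡∙∙
⊞⊞⊞∙⊞⊞
⊞⊞⊞∙⊞⊞
∙∙∙⊡⊞⊞
∙⊕∙∙⊞⊞
∙∙∙⊚⊞⊞
⊞⊞⊞∙⊞⊞
?⊞⊞∙⊞⊞
?⊞⊞∙⊞⊞
?⊞⊞∙⊞⊞
?⊞∙⊡∙⊞
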